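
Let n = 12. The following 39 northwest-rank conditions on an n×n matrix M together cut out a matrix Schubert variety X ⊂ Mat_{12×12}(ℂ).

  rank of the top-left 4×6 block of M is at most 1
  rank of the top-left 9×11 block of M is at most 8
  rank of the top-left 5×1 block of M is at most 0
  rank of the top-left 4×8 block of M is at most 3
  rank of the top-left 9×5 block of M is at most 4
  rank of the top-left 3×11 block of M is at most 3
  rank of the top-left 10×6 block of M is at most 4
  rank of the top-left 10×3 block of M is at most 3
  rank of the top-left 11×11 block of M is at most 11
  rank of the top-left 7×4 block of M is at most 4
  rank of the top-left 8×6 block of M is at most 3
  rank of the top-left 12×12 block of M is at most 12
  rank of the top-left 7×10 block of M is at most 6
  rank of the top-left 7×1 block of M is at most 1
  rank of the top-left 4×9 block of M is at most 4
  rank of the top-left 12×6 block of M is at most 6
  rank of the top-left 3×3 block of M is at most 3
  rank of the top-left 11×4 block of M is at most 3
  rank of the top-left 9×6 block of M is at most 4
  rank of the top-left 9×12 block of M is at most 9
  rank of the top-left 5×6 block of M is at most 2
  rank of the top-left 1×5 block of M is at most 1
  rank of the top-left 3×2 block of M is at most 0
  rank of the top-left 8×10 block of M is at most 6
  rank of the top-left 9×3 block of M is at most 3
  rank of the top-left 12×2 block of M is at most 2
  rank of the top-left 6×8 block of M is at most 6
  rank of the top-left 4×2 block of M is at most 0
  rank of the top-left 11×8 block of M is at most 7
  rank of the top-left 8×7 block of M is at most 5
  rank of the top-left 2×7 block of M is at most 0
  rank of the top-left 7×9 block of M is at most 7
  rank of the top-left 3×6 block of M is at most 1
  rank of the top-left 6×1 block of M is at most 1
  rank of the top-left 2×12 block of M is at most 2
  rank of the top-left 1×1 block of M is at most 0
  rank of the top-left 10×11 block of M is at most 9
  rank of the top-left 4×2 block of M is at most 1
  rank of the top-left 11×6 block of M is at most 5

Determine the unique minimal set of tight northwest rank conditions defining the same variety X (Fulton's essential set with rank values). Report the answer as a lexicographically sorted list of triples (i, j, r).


Recovering R(i,j) via the rank-extension bound from the 39 conditions:

  row 1: 0 | 0 | 0 | 0 | 0 | 0 | 0 | 1 | 1 | 1 | 1 | 1
  row 2: 0 | 0 | 0 | 0 | 0 | 0 | 0 | 1 | 2 | 2 | 2 | 2
  row 3: 0 | 0 | 1 | 1 | 1 | 1 | 1 | 2 | 3 | 3 | 3 | 3
  row 4: 0 | 0 | 1 | 1 | 1 | 1 | 2 | 3 | 4 | 4 | 4 | 4
  row 5: 0 | 1 | 2 | 2 | 2 | 2 | 3 | 4 | 5 | 5 | 5 | 5
  row 6: 1 | 2 | 3 | 3 | 3 | 3 | 4 | 5 | 6 | 6 | 6 | 6
  row 7: 1 | 2 | 3 | 3 | 3 | 3 | 4 | 5 | 6 | 6 | 7 | 7
  row 8: 1 | 2 | 3 | 3 | 3 | 3 | 4 | 5 | 6 | 6 | 7 | 8
  row 9: 1 | 2 | 3 | 3 | 4 | 4 | 5 | 6 | 7 | 7 | 8 | 9
  row 10: 1 | 2 | 3 | 3 | 4 | 4 | 5 | 6 | 7 | 8 | 9 | 10
  row 11: 1 | 2 | 3 | 3 | 4 | 5 | 6 | 7 | 8 | 9 | 10 | 11
  row 12: 1 | 2 | 3 | 4 | 5 | 6 | 7 | 8 | 9 | 10 | 11 | 12

giving w = (8, 9, 3, 7, 2, 1, 11, 12, 5, 10, 6, 4) via Δ²R.

8 SE-corners of the 34-cell Rothe diagram give Ess(w):

[(2, 7, 0), (4, 2, 0), (4, 6, 1), (5, 1, 0), (8, 6, 3), (8, 10, 6), (10, 6, 4), (11, 4, 3)]


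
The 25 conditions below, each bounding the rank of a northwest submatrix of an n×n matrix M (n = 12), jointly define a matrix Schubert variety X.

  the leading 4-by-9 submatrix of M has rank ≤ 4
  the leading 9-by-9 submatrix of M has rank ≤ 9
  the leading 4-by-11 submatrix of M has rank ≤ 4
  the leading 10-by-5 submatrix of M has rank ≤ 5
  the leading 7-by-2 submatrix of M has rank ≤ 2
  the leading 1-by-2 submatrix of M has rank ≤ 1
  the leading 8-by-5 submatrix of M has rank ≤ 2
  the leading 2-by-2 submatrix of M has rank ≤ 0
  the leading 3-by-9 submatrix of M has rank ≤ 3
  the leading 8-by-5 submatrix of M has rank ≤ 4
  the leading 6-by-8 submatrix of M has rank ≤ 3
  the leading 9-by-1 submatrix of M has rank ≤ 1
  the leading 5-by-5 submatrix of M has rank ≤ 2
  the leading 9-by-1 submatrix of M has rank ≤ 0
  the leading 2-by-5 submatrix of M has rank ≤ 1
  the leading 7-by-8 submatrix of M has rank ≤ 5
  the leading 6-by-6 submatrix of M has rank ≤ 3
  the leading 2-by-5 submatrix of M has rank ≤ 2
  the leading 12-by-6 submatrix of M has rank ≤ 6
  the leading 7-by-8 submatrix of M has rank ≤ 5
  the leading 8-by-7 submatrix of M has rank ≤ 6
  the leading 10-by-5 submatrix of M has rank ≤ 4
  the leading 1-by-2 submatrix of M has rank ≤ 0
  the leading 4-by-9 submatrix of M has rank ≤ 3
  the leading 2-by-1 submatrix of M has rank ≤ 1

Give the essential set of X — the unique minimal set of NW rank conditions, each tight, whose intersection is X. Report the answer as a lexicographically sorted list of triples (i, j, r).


Propagating the 25 rank bounds to every northwest block:

  R[1]: 0 0 1 1 1 1 1 1 1 1 1 1
  R[2]: 0 0 1 1 1 2 2 2 2 2 2 2
  R[3]: 0 1 2 2 2 3 3 3 3 3 3 3
  R[4]: 0 1 2 2 2 3 3 3 3 4 4 4
  R[5]: 0 1 2 2 2 3 3 3 4 5 5 5
  R[6]: 0 1 2 2 2 3 3 3 4 5 6 6
  R[7]: 0 1 2 2 2 3 4 4 5 6 7 7
  R[8]: 0 1 2 2 2 3 4 5 6 7 8 8
  R[9]: 0 1 2 3 3 4 5 6 7 8 9 9
  R[10]: 1 2 3 4 4 5 6 7 8 9 10 10
  R[11]: 1 2 3 4 5 6 7 8 9 10 11 11
  R[12]: 1 2 3 4 5 6 7 8 9 10 11 12

the unique w with this rank table is (3, 6, 2, 10, 9, 11, 7, 8, 4, 1, 5, 12).

|D(w)|=30, |Ess(w)|=6:

[(2, 2, 0), (2, 5, 1), (4, 9, 3), (6, 8, 3), (8, 5, 2), (9, 1, 0)]


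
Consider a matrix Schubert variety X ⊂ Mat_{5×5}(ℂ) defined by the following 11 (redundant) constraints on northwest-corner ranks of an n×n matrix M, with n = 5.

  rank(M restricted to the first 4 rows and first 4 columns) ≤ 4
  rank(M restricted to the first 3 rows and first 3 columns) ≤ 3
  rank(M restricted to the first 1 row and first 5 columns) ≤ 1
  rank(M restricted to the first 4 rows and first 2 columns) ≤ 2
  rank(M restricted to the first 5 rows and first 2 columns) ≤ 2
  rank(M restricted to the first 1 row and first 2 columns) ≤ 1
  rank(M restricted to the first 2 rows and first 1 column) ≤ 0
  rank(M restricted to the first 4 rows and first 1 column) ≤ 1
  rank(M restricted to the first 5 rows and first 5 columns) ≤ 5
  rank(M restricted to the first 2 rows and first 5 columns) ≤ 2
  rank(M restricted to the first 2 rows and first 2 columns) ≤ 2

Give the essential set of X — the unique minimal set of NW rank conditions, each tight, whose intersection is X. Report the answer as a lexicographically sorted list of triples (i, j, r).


Computing R[i][j] = min implied NW-rank bound (n=5, 11 conditions):

  row 1: 0 1 1 1 1
  row 2: 0 1 2 2 2
  row 3: 1 2 3 3 3
  row 4: 1 2 3 4 4
  row 5: 1 2 3 4 5

reading off 1-entries of Δ²R: w = (2, 3, 1, 4, 5).

ℓ(w)=2; the 1 essential cell (i,j,r):

[(2, 1, 0)]


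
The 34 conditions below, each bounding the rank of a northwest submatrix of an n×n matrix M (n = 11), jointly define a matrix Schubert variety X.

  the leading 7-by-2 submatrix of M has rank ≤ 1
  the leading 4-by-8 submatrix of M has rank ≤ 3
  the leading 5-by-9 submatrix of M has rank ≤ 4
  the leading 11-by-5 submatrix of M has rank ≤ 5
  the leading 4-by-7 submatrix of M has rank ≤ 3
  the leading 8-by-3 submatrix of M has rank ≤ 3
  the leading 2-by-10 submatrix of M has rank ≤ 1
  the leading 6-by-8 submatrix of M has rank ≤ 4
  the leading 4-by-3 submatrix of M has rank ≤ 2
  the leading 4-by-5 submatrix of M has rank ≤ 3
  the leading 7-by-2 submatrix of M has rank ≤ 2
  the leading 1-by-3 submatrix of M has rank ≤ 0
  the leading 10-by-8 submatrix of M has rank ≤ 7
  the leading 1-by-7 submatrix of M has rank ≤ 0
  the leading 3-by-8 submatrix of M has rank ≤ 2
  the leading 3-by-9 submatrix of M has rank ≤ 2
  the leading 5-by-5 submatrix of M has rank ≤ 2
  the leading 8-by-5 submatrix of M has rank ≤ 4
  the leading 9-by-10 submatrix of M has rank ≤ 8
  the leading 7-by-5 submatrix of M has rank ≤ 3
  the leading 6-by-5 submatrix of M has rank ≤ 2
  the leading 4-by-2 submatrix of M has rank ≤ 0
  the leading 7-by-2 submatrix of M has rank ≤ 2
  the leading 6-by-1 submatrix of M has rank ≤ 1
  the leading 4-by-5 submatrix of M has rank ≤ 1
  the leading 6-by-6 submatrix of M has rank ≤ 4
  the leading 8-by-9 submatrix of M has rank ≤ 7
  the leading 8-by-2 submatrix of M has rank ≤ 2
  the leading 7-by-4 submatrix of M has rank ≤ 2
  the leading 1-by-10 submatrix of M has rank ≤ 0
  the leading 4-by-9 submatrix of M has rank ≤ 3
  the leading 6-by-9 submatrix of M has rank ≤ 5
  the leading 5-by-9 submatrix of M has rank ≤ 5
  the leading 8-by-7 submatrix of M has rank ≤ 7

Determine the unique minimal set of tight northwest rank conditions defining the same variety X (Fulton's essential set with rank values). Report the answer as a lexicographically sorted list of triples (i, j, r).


Rank table r_w(11×11) implied by the 34 constraints:

  row 1: 0 | 0 | 0 | 0 | 0 | 0 | 0 | 0 | 0 | 0 | 1
  row 2: 0 | 0 | 1 | 1 | 1 | 1 | 1 | 1 | 1 | 1 | 2
  row 3: 0 | 0 | 1 | 1 | 1 | 2 | 2 | 2 | 2 | 2 | 3
  row 4: 0 | 0 | 1 | 1 | 1 | 2 | 3 | 3 | 3 | 3 | 4
  row 5: 1 | 1 | 2 | 2 | 2 | 3 | 4 | 4 | 4 | 4 | 5
  row 6: 1 | 1 | 2 | 2 | 2 | 3 | 4 | 4 | 5 | 5 | 6
  row 7: 1 | 1 | 2 | 2 | 3 | 4 | 5 | 5 | 6 | 6 | 7
  row 8: 1 | 2 | 3 | 3 | 4 | 5 | 6 | 6 | 7 | 7 | 8
  row 9: 1 | 2 | 3 | 4 | 5 | 6 | 7 | 7 | 8 | 8 | 9
  row 10: 1 | 2 | 3 | 4 | 5 | 6 | 7 | 7 | 8 | 9 | 10
  row 11: 1 | 2 | 3 | 4 | 5 | 6 | 7 | 8 | 9 | 10 | 11

hence w(1..11) = (11, 3, 6, 7, 1, 9, 5, 2, 4, 10, 8).

Fulton essential set (8 of the 27 Rothe cells):

[(1, 10, 0), (4, 2, 0), (4, 5, 1), (6, 5, 2), (6, 8, 4), (7, 2, 1), (7, 4, 2), (10, 8, 7)]


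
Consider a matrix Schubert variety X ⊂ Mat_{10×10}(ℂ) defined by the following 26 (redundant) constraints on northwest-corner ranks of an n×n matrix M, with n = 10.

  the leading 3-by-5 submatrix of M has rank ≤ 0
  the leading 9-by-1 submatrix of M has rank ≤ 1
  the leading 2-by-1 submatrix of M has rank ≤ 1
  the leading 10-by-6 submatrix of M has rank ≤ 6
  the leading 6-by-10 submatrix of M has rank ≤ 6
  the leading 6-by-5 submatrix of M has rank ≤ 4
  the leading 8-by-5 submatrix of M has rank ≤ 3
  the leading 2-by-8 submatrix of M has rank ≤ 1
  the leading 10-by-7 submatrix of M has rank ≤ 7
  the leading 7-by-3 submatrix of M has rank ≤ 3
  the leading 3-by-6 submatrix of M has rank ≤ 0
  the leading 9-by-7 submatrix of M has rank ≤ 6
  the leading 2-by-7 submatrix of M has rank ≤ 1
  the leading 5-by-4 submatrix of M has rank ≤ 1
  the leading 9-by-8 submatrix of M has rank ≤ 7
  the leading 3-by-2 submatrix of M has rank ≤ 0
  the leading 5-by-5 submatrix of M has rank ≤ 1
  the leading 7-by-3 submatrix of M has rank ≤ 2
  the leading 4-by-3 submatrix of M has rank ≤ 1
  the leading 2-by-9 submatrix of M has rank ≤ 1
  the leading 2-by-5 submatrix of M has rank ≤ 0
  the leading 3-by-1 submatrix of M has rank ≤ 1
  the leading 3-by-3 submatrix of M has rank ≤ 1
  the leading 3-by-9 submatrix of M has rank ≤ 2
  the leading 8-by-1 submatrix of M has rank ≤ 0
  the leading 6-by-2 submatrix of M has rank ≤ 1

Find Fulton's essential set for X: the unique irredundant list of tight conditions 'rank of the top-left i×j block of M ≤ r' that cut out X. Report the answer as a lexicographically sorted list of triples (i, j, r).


Reconstructing r_w from the 26 given conditions:

  i=1: 0  0  0  0  0  0  1  1  1  1
  i=2: 0  0  0  0  0  0  1  1  1  2
  i=3: 0  0  0  0  0  0  1  2  2  3
  i=4: 0  1  1  1  1  1  2  3  3  4
  i=5: 0  1  1  1  1  2  3  4  4  5
  i=6: 0  1  2  2  2  3  4  5  5  6
  i=7: 0  1  2  3  3  4  5  6  6  7
  i=8: 0  1  2  3  3  4  5  6  7  8
  i=9: 1  2  3  4  4  5  6  7  8  9
  i=10: 1  2  3  4  5  6  7  8  9  10

the unique w with this rank table is (7, 10, 8, 2, 6, 3, 4, 9, 1, 5).

D(w) has 29 cells with 5 SE-corners; essential set:

[(2, 9, 1), (3, 6, 0), (5, 5, 1), (8, 1, 0), (8, 5, 3)]


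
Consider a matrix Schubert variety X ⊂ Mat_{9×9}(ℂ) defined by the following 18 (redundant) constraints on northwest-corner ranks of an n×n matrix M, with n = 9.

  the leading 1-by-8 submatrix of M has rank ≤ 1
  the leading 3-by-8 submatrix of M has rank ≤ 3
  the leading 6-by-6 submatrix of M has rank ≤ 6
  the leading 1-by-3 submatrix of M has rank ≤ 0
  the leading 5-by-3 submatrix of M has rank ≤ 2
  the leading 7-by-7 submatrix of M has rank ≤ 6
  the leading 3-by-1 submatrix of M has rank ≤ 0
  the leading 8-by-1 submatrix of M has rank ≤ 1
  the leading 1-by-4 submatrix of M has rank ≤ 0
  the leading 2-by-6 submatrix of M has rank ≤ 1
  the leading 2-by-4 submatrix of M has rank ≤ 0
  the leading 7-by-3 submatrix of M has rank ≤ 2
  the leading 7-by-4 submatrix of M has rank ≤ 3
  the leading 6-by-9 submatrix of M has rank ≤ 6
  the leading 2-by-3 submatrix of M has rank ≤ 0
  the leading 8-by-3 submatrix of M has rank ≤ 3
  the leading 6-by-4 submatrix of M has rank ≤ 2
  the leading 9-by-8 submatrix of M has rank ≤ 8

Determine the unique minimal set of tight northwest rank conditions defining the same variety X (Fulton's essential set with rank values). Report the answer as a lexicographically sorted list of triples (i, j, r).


Recovering R(i,j) via the rank-extension bound from the 18 conditions:

  i=1: 0  0  0  0  1  1  1  1  1
  i=2: 0  0  0  0  1  1  2  2  2
  i=3: 0  1  1  1  2  2  3  3  3
  i=4: 1  2  2  2  3  3  4  4  4
  i=5: 1  2  2  2  3  4  5  5  5
  i=6: 1  2  2  2  3  4  5  6  6
  i=7: 1  2  2  3  4  5  6  7  7
  i=8: 1  2  3  4  5  6  7  8  8
  i=9: 1  2  3  4  5  6  7  8  9

giving w = (5, 7, 2, 1, 6, 8, 4, 3, 9) via Δ²R.

5 SE-corners of the 15-cell Rothe diagram give Ess(w):

[(2, 4, 0), (2, 6, 1), (3, 1, 0), (6, 4, 2), (7, 3, 2)]


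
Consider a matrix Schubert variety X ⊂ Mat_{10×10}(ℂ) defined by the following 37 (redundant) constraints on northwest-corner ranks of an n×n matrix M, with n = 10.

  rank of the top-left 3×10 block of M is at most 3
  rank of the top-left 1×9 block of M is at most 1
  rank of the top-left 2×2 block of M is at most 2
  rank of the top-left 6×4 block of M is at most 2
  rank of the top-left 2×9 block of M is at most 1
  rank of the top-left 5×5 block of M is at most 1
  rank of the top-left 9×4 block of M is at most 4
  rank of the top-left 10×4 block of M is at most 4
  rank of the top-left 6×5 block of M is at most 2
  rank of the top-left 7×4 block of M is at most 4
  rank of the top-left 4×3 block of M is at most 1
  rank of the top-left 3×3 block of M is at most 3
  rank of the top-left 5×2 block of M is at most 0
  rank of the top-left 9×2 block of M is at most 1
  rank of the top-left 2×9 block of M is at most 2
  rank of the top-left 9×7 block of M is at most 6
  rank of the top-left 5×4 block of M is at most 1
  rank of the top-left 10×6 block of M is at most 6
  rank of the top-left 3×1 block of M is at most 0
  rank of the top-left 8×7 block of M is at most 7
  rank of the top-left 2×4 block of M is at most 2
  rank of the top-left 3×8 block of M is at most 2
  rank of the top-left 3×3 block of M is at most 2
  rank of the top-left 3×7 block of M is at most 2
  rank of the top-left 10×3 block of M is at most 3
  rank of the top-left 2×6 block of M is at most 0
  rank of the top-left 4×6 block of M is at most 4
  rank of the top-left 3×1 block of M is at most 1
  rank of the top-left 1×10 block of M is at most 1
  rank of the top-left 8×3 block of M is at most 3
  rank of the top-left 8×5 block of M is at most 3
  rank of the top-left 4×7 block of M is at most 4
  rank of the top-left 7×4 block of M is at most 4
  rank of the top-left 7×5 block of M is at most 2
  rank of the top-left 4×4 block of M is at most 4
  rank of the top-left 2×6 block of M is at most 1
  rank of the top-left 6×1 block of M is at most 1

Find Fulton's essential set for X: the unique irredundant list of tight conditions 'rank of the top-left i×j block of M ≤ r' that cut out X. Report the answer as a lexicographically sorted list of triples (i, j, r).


The tightest implied rank at each (i,j), from the 37 conditions:

  0, 0, 0, 0, 0, 0, 1, 1, 1, 1
  0, 0, 0, 0, 0, 0, 1, 1, 1, 2
  0, 0, 1, 1, 1, 1, 2, 2, 2, 3
  0, 0, 1, 1, 1, 2, 3, 3, 3, 4
  0, 0, 1, 1, 1, 2, 3, 4, 4, 5
  1, 1, 2, 2, 2, 3, 4, 5, 5, 6
  1, 1, 2, 2, 2, 3, 4, 5, 6, 7
  1, 1, 2, 3, 3, 4, 5, 6, 7, 8
  1, 1, 2, 3, 4, 5, 6, 7, 8, 9
  1, 2, 3, 4, 5, 6, 7, 8, 9, 10

hence w(1..10) = (7, 10, 3, 6, 8, 1, 9, 4, 5, 2).

6 SE-corners of the 29-cell Rothe diagram give Ess(w):

[(2, 6, 0), (2, 9, 1), (5, 2, 0), (5, 5, 1), (7, 5, 2), (9, 2, 1)]


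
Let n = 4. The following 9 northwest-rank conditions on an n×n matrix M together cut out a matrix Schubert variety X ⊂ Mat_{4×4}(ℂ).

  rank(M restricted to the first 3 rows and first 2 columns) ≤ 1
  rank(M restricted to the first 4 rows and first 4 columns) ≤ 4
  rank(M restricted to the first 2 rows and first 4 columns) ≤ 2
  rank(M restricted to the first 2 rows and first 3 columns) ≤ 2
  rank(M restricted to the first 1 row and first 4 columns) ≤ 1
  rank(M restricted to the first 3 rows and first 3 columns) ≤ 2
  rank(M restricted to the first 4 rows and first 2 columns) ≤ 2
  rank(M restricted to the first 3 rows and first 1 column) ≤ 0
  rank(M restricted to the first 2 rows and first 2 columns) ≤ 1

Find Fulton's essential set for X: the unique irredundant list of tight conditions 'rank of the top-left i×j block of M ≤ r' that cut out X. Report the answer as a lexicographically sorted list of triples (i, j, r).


Reconstructing r_w from the 9 given conditions:

  row 1: 0 | 1 | 1 | 1
  row 2: 0 | 1 | 2 | 2
  row 3: 0 | 1 | 2 | 3
  row 4: 1 | 2 | 3 | 4

reading off 1-entries of Δ²R: w = (2, 3, 4, 1).

|D(w)|=3, |Ess(w)|=1:

[(3, 1, 0)]


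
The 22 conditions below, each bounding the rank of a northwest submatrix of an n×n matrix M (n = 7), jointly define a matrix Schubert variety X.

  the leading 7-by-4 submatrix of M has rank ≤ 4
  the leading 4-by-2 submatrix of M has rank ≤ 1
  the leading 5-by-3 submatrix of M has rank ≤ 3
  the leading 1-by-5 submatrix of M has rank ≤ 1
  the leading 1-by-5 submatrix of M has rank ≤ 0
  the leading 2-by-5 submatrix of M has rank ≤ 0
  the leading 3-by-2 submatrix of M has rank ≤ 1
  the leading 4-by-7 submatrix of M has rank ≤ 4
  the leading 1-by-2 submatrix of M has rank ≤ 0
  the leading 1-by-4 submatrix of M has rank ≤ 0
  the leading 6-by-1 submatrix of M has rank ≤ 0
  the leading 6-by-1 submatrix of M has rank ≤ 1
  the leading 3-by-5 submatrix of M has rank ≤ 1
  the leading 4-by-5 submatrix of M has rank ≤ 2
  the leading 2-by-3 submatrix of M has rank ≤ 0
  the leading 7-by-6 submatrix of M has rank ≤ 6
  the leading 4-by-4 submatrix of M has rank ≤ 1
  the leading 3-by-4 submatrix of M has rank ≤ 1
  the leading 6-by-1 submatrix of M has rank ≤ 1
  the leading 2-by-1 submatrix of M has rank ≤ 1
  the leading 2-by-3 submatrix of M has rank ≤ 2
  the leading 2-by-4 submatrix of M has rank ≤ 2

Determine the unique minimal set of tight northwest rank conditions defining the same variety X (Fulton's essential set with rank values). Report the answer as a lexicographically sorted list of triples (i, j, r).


Rank table r_w(7×7) implied by the 22 constraints:

  0  0  0  0  0  1  1
  0  0  0  0  0  1  2
  0  1  1  1  1  2  3
  0  1  1  1  2  3  4
  0  1  2  2  3  4  5
  0  1  2  3  4  5  6
  1  2  3  4  5  6  7

hence w(1..7) = (6, 7, 2, 5, 3, 4, 1).

|D(w)|=16, |Ess(w)|=3:

[(2, 5, 0), (4, 4, 1), (6, 1, 0)]


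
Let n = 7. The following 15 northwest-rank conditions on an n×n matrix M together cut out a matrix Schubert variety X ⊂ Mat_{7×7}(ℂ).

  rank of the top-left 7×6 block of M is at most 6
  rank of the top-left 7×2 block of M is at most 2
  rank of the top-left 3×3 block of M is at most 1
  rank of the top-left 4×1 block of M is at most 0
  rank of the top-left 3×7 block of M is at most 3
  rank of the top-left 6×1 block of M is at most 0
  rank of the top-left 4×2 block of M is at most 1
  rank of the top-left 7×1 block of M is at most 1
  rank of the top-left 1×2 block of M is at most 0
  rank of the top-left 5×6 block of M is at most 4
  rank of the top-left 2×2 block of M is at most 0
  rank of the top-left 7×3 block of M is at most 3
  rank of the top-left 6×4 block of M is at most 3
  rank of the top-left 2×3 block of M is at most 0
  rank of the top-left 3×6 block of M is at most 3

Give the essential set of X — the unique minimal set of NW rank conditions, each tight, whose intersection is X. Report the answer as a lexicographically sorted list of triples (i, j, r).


Reconstructing r_w from the 15 given conditions:

  0 | 0 | 0 | 1 | 1 | 1 | 1
  0 | 0 | 0 | 1 | 2 | 2 | 2
  0 | 1 | 1 | 2 | 3 | 3 | 3
  0 | 1 | 2 | 3 | 4 | 4 | 4
  0 | 1 | 2 | 3 | 4 | 4 | 5
  0 | 1 | 2 | 3 | 4 | 5 | 6
  1 | 2 | 3 | 4 | 5 | 6 | 7

hence w(1..7) = (4, 5, 2, 3, 7, 6, 1).

ℓ(w)=11; the 3 essential cells (i,j,r):

[(2, 3, 0), (5, 6, 4), (6, 1, 0)]


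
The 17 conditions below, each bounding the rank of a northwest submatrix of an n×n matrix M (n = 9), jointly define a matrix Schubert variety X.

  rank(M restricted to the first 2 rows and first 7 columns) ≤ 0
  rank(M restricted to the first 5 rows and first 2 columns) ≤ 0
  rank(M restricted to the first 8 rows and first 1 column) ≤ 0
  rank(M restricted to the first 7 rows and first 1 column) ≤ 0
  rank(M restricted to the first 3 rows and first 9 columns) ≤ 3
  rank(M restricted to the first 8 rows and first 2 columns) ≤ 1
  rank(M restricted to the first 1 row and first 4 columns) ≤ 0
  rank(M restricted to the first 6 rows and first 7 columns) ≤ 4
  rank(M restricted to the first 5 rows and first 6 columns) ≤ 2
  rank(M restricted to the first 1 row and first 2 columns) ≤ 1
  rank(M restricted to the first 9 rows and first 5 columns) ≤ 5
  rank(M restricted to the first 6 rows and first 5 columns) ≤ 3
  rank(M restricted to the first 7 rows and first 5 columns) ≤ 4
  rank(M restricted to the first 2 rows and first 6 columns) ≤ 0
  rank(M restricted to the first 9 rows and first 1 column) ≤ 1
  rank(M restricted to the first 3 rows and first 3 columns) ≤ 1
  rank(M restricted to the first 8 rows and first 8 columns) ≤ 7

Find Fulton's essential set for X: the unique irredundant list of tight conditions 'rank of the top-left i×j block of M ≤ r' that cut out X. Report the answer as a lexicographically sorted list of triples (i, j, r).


Propagating the 17 rank bounds to every northwest block:

  row 1: 0, 0, 0, 0, 0, 0, 0, 1, 1
  row 2: 0, 0, 0, 0, 0, 0, 0, 1, 2
  row 3: 0, 0, 1, 1, 1, 1, 1, 2, 3
  row 4: 0, 0, 1, 2, 2, 2, 2, 3, 4
  row 5: 0, 0, 1, 2, 2, 2, 3, 4, 5
  row 6: 0, 1, 2, 3, 3, 3, 4, 5, 6
  row 7: 0, 1, 2, 3, 4, 4, 5, 6, 7
  row 8: 0, 1, 2, 3, 4, 5, 6, 7, 8
  row 9: 1, 2, 3, 4, 5, 6, 7, 8, 9

the unique w with this rank table is (8, 9, 3, 4, 7, 2, 5, 6, 1).

Rothe diagram D(w) (25 cells), 4 SE-corners (essential conditions):

[(2, 7, 0), (5, 2, 0), (5, 6, 2), (8, 1, 0)]


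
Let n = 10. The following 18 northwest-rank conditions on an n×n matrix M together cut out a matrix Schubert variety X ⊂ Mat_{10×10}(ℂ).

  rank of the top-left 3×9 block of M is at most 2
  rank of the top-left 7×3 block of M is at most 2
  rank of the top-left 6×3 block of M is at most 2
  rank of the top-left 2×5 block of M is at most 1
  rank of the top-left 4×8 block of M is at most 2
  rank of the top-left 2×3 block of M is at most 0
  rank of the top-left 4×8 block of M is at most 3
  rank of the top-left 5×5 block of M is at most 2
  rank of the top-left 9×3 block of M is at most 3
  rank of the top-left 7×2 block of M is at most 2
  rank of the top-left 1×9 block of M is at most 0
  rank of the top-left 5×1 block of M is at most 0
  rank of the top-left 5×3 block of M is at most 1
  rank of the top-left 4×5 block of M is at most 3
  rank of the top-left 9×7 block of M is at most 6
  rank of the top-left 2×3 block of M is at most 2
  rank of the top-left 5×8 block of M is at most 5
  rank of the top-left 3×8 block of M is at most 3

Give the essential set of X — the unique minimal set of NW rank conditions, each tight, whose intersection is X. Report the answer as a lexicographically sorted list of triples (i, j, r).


Rank table r_w(10×10) implied by the 18 constraints:

  row 1: 0 0 0 0 0 0 0 0 0 1
  row 2: 0 0 0 1 1 1 1 1 1 2
  row 3: 0 1 1 2 2 2 2 2 2 3
  row 4: 0 1 1 2 2 2 2 2 3 4
  row 5: 0 1 1 2 2 3 3 3 4 5
  row 6: 1 2 2 3 3 4 4 4 5 6
  row 7: 1 2 2 3 4 5 5 5 6 7
  row 8: 1 2 3 4 5 6 6 6 7 8
  row 9: 1 2 3 4 5 6 6 7 8 9
  row 10: 1 2 3 4 5 6 7 8 9 10

hence w(1..10) = (10, 4, 2, 9, 6, 1, 5, 3, 8, 7).

Fulton essential set (8 of the 24 Rothe cells):

[(1, 9, 0), (2, 3, 0), (4, 8, 2), (5, 1, 0), (5, 3, 1), (5, 5, 2), (7, 3, 2), (9, 7, 6)]


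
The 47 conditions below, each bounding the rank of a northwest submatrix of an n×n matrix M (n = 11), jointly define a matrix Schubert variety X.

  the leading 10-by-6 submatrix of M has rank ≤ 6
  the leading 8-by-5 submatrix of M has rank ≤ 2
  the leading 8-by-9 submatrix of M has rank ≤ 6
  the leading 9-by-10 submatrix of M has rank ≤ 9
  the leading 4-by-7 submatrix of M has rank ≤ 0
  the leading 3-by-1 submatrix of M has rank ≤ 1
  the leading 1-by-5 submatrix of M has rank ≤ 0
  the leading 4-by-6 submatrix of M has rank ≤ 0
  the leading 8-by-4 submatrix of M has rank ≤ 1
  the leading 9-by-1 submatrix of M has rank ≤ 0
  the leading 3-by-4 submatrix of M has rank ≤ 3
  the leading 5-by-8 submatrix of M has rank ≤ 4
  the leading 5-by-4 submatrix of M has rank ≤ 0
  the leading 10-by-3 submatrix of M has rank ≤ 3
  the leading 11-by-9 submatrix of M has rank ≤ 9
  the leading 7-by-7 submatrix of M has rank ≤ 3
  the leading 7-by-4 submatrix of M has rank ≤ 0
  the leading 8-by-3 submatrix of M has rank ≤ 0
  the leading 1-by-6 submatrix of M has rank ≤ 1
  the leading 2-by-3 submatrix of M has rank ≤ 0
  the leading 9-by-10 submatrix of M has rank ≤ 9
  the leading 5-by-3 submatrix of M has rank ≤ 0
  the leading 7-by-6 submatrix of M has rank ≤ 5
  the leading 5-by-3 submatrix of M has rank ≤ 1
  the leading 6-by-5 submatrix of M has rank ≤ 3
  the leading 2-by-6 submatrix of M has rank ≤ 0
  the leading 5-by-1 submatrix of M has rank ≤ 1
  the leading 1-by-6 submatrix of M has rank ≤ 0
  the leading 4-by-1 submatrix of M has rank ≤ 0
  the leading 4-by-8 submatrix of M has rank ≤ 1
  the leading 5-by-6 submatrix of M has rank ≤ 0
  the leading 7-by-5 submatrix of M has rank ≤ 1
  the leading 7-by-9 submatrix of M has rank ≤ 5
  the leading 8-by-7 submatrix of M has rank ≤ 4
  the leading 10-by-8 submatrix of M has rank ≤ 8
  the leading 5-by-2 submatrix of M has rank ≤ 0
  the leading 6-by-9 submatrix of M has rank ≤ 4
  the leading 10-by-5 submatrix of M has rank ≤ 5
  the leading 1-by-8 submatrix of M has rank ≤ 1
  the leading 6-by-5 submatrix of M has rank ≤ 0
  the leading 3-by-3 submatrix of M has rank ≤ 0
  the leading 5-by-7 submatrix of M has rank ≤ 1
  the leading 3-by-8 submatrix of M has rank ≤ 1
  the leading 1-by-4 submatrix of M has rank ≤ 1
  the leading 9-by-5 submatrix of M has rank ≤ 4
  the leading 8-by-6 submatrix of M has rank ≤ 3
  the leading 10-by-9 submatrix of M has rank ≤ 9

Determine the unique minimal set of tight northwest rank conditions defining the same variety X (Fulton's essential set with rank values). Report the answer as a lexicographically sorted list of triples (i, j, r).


Recovering R(i,j) via the rank-extension bound from the 47 conditions:

  row 1: 0, 0, 0, 0, 0, 0, 0, 1, 1, 1, 1
  row 2: 0, 0, 0, 0, 0, 0, 0, 1, 2, 2, 2
  row 3: 0, 0, 0, 0, 0, 0, 0, 1, 2, 3, 3
  row 4: 0, 0, 0, 0, 0, 0, 0, 1, 2, 3, 4
  row 5: 0, 0, 0, 0, 0, 0, 1, 2, 3, 4, 5
  row 6: 0, 0, 0, 0, 0, 1, 2, 3, 4, 5, 6
  row 7: 0, 0, 0, 0, 1, 2, 3, 4, 5, 6, 7
  row 8: 0, 0, 0, 1, 2, 3, 4, 5, 6, 7, 8
  row 9: 0, 1, 1, 2, 3, 4, 5, 6, 7, 8, 9
  row 10: 1, 2, 2, 3, 4, 5, 6, 7, 8, 9, 10
  row 11: 1, 2, 3, 4, 5, 6, 7, 8, 9, 10, 11

giving w = (8, 9, 10, 11, 7, 6, 5, 4, 2, 1, 3) via Δ²R.

Fulton essential set (6 of the 47 Rothe cells):

[(4, 7, 0), (5, 6, 0), (6, 5, 0), (7, 4, 0), (8, 3, 0), (9, 1, 0)]


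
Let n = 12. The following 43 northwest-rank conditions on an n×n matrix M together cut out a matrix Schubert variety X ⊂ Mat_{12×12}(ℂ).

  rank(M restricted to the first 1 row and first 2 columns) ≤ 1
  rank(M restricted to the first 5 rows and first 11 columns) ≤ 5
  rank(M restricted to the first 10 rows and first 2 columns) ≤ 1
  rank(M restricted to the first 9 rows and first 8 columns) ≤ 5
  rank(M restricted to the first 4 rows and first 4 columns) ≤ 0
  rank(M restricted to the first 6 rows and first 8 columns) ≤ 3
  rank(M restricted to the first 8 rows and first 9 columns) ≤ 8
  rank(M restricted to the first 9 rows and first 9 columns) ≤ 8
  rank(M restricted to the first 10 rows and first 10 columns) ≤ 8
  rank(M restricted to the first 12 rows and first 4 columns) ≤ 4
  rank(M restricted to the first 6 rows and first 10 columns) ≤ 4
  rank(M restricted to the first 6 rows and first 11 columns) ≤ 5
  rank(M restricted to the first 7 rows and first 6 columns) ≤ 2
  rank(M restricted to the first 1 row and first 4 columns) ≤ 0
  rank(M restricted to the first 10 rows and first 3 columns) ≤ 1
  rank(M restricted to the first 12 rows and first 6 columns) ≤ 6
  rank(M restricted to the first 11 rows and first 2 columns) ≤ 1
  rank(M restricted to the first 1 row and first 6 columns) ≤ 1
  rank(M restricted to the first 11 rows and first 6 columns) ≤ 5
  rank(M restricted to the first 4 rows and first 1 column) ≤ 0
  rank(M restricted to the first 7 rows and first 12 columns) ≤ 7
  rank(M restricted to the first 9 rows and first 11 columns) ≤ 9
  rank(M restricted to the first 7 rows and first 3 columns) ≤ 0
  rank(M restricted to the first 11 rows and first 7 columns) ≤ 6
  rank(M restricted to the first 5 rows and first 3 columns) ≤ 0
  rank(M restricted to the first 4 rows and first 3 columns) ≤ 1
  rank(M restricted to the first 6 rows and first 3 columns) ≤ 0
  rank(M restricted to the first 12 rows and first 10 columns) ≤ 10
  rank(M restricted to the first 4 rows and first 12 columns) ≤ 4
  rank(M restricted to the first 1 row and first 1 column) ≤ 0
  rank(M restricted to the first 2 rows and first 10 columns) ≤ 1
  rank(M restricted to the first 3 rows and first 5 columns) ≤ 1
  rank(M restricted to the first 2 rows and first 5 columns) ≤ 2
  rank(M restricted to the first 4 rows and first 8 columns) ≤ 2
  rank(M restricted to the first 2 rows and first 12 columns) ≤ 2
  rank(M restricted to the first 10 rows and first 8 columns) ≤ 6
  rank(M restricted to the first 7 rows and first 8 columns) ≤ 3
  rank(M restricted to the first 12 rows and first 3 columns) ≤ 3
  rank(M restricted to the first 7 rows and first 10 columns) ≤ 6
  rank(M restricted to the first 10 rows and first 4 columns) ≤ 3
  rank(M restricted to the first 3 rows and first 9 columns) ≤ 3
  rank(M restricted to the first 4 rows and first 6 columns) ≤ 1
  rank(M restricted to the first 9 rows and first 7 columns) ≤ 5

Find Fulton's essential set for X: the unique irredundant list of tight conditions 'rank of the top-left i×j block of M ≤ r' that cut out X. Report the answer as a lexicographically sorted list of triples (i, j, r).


Computing R[i][j] = min implied NW-rank bound (n=12, 43 conditions):

  i=1: 0 0 0 0 1 1 1 1 1 1 1 1
  i=2: 0 0 0 0 1 1 1 1 1 1 2 2
  i=3: 0 0 0 0 1 1 2 2 2 2 3 3
  i=4: 0 0 0 0 1 1 2 2 3 3 4 4
  i=5: 0 0 0 1 2 2 3 3 4 4 5 5
  i=6: 0 0 0 1 2 2 3 3 4 4 5 6
  i=7: 0 0 0 1 2 2 3 3 4 5 6 7
  i=8: 1 1 1 2 3 3 4 4 5 6 7 8
  i=9: 1 1 1 2 3 4 5 5 6 7 8 9
  i=10: 1 1 1 2 3 4 5 6 7 8 9 10
  i=11: 1 1 2 3 4 5 6 7 8 9 10 11
  i=12: 1 2 3 4 5 6 7 8 9 10 11 12

giving w = (5, 11, 7, 9, 4, 12, 10, 1, 6, 8, 3, 2) via Δ²R.

10 SE-corners of the 43-cell Rothe diagram give Ess(w):

[(2, 10, 1), (4, 4, 0), (4, 6, 1), (4, 8, 2), (6, 10, 4), (7, 3, 0), (7, 6, 2), (7, 8, 3), (10, 3, 1), (11, 2, 1)]


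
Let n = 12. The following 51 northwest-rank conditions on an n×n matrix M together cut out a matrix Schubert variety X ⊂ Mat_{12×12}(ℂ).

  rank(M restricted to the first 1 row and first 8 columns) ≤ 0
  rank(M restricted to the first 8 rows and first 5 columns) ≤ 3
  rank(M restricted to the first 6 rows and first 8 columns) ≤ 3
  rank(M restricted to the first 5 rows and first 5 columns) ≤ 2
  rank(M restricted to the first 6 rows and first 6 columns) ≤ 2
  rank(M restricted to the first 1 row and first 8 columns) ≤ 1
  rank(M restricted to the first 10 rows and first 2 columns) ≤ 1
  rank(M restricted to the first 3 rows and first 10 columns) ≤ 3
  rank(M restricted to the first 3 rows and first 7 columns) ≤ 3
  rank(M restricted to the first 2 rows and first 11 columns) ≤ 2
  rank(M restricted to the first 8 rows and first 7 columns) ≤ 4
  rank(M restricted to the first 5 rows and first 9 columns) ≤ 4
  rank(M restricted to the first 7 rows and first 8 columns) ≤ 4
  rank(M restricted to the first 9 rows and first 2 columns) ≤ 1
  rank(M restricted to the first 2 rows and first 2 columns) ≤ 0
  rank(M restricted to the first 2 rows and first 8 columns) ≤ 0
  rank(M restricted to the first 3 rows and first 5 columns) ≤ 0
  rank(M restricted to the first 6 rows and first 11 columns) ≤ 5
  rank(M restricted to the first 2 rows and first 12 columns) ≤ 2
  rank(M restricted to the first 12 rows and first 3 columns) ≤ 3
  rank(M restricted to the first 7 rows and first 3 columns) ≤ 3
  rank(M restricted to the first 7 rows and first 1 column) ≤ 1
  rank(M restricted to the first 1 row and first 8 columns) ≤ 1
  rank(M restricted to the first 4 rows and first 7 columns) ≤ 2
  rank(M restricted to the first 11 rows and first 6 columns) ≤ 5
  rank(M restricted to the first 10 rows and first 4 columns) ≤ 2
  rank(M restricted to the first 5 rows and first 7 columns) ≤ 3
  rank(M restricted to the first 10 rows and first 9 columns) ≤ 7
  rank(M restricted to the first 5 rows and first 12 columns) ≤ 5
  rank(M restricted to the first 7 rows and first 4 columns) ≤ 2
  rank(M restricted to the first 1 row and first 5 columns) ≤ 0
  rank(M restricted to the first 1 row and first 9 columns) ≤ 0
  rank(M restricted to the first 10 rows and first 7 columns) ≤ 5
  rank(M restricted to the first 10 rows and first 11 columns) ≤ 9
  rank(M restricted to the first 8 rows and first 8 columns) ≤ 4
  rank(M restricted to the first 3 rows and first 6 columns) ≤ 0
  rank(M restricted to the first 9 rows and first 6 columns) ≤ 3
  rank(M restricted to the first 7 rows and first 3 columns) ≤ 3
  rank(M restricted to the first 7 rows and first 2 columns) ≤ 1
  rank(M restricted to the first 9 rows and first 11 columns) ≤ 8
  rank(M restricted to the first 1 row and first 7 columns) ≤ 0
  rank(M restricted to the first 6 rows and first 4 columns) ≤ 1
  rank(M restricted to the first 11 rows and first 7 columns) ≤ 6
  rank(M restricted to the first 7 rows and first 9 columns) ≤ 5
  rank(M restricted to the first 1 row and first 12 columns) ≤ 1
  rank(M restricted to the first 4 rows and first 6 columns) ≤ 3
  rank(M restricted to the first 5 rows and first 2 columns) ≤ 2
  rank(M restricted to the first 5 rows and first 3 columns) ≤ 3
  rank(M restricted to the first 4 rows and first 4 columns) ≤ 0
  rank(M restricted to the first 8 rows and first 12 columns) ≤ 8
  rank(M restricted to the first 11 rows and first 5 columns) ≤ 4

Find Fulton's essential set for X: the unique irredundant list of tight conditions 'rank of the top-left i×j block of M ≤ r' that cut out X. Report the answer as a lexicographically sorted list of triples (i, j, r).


Reconstructing r_w from the 51 given conditions:

  R[1]: 0 | 0 | 0 | 0 | 0 | 0 | 0 | 0 | 0 | 1 | 1 | 1
  R[2]: 0 | 0 | 0 | 0 | 0 | 0 | 0 | 0 | 1 | 2 | 2 | 2
  R[3]: 0 | 0 | 0 | 0 | 0 | 0 | 1 | 1 | 2 | 3 | 3 | 3
  R[4]: 0 | 0 | 0 | 0 | 1 | 1 | 2 | 2 | 3 | 4 | 4 | 4
  R[5]: 1 | 1 | 1 | 1 | 2 | 2 | 3 | 3 | 4 | 5 | 5 | 5
  R[6]: 1 | 1 | 1 | 1 | 2 | 2 | 3 | 3 | 4 | 5 | 5 | 6
  R[7]: 1 | 1 | 2 | 2 | 3 | 3 | 4 | 4 | 5 | 6 | 6 | 7
  R[8]: 1 | 1 | 2 | 2 | 3 | 3 | 4 | 4 | 5 | 6 | 7 | 8
  R[9]: 1 | 1 | 2 | 2 | 3 | 3 | 4 | 5 | 6 | 7 | 8 | 9
  R[10]: 1 | 1 | 2 | 2 | 3 | 4 | 5 | 6 | 7 | 8 | 9 | 10
  R[11]: 1 | 2 | 3 | 3 | 4 | 5 | 6 | 7 | 8 | 9 | 10 | 11
  R[12]: 1 | 2 | 3 | 4 | 5 | 6 | 7 | 8 | 9 | 10 | 11 | 12

reading off 1-entries of Δ²R: w = (10, 9, 7, 5, 1, 12, 3, 11, 8, 6, 2, 4).

Fulton essential set (12 of the 43 Rothe cells):

[(1, 9, 0), (2, 8, 0), (3, 6, 0), (4, 4, 0), (6, 4, 1), (6, 6, 2), (6, 8, 3), (6, 11, 5), (8, 8, 4), (9, 6, 3), (10, 2, 1), (10, 4, 2)]


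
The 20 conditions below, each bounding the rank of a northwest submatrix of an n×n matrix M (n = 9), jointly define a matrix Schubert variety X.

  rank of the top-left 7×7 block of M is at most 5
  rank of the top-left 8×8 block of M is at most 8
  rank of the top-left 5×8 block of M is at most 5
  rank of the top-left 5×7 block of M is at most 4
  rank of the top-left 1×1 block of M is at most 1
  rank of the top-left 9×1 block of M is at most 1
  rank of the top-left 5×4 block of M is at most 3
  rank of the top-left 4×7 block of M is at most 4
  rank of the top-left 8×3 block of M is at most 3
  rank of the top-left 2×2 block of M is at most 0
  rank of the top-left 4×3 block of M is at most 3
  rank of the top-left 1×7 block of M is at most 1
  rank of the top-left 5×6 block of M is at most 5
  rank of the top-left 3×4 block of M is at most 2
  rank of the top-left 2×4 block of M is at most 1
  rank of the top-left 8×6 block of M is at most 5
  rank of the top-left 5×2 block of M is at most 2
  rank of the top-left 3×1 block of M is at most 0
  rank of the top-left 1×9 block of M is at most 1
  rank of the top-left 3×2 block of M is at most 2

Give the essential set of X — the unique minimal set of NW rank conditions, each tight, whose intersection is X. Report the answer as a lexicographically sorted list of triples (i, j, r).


Computing R[i][j] = min implied NW-rank bound (n=9, 20 conditions):

  R[1]: 0, 0, 1, 1, 1, 1, 1, 1, 1
  R[2]: 0, 0, 1, 1, 2, 2, 2, 2, 2
  R[3]: 0, 1, 2, 2, 3, 3, 3, 3, 3
  R[4]: 1, 2, 3, 3, 4, 4, 4, 4, 4
  R[5]: 1, 2, 3, 3, 4, 4, 4, 5, 5
  R[6]: 1, 2, 3, 4, 5, 5, 5, 6, 6
  R[7]: 1, 2, 3, 4, 5, 5, 5, 6, 7
  R[8]: 1, 2, 3, 4, 5, 5, 6, 7, 8
  R[9]: 1, 2, 3, 4, 5, 6, 7, 8, 9

hence w(1..9) = (3, 5, 2, 1, 8, 4, 9, 7, 6).

7 SE-corners of the 12-cell Rothe diagram give Ess(w):

[(2, 2, 0), (2, 4, 1), (3, 1, 0), (5, 4, 3), (5, 7, 4), (7, 7, 5), (8, 6, 5)]


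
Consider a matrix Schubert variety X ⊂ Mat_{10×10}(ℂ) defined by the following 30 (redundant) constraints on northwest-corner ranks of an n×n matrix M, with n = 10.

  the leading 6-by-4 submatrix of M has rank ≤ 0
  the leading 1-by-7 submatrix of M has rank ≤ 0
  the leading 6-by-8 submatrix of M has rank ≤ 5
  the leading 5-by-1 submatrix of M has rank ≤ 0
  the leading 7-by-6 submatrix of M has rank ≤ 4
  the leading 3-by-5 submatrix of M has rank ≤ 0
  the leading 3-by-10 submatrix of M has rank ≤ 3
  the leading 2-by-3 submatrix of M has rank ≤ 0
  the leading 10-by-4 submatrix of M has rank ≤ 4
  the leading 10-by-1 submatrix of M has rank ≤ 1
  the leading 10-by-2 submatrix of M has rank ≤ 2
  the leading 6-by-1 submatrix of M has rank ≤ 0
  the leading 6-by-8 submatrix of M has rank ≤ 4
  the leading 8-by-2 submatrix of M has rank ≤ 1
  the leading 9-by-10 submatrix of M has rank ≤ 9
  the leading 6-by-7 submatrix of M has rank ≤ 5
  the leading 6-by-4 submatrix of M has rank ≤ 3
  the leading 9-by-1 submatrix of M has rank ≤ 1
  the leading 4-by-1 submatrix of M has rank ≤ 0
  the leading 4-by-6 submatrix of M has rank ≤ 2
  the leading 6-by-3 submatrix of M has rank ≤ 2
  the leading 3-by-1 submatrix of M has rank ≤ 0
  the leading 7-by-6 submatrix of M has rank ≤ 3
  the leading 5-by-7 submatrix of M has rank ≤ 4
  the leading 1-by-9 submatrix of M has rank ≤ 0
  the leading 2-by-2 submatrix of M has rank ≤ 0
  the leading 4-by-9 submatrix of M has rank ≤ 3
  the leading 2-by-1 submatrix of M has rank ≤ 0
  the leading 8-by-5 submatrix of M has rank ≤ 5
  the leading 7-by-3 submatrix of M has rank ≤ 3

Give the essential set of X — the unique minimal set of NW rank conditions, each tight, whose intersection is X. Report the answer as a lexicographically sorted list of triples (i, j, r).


Reconstructing r_w from the 30 given conditions:

  R[1]: 0, 0, 0, 0, 0, 0, 0, 0, 0, 1
  R[2]: 0, 0, 0, 0, 0, 1, 1, 1, 1, 2
  R[3]: 0, 0, 0, 0, 0, 1, 2, 2, 2, 3
  R[4]: 0, 0, 0, 0, 1, 2, 3, 3, 3, 4
  R[5]: 0, 0, 0, 0, 1, 2, 3, 4, 4, 5
  R[6]: 0, 0, 0, 0, 1, 2, 3, 4, 5, 6
  R[7]: 1, 1, 1, 1, 2, 3, 4, 5, 6, 7
  R[8]: 1, 1, 2, 2, 3, 4, 5, 6, 7, 8
  R[9]: 1, 2, 3, 3, 4, 5, 6, 7, 8, 9
  R[10]: 1, 2, 3, 4, 5, 6, 7, 8, 9, 10

giving w = (10, 6, 7, 5, 8, 9, 1, 3, 2, 4) via Δ²R.

Fulton essential set (4 of the 32 Rothe cells):

[(1, 9, 0), (3, 5, 0), (6, 4, 0), (8, 2, 1)]
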